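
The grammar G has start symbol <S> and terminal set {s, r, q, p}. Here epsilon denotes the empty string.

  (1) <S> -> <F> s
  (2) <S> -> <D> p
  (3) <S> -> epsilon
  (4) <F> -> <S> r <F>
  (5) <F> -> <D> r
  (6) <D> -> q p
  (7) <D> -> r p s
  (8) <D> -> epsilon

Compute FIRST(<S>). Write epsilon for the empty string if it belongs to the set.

{epsilon, p, q, r}

FIRST(<D>) = {epsilon, q, r}
FIRST(<S>) = {epsilon, p, q, r}  (via <F> s, <D> p)
FIRST(<F>) = {p, q, r}  (via <S> r <F>, <D> r)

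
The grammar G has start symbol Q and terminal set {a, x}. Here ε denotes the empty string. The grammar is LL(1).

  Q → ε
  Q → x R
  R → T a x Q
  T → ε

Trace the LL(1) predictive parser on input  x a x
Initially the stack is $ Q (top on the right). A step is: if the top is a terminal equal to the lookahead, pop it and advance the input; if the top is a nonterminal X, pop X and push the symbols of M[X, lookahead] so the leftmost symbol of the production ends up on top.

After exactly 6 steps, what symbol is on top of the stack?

Q

step 1: stack=$ Q  input=x a x $  — expand Q → x R
step 2: stack=$ R x  input=x a x $  — match x
step 3: stack=$ R  input=a x $  — expand R → T a x Q
step 4: stack=$ Q x a T  input=a x $  — expand T → ε
step 5: stack=$ Q x a  input=a x $  — match a
step 6: stack=$ Q x  input=x $  — match x
Stack after step 6: $ Q (top = Q).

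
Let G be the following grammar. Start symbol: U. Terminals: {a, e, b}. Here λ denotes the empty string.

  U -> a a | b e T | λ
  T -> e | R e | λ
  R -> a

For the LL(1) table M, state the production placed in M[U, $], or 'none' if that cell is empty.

FIRST(U) = {λ, a, b}
FIRST(R) = {a}
FIRST(T) = {λ, a, e}  (via R e)
FOLLOW(U) includes $ since U is the start symbol.
FOLLOW(U): U appears on no right-hand side. Thus FOLLOW(U) = {$}.
For U -> a a: FIRST(a a) = {a}, so it goes in M[U, t] for t ∈ {a}.
For U -> b e T: FIRST(b e T) = {b}, so it goes in M[U, t] for t ∈ {b}.
For U -> λ: FIRST(λ) = {λ}, so it goes in M[U, t] for t ∈ {}; since λ ∈ FIRST, also for every t ∈ FOLLOW(U) = {$}.

U -> λ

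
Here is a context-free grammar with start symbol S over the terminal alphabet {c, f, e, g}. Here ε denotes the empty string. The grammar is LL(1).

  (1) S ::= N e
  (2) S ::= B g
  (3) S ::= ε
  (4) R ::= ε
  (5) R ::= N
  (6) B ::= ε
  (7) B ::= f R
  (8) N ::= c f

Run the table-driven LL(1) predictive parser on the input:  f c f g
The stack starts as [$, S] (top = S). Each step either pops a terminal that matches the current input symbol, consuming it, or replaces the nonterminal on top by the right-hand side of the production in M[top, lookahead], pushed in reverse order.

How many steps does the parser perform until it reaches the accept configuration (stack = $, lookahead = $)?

step 1: stack=$ S  input=f c f g $  — expand S ::= B g
step 2: stack=$ g B  input=f c f g $  — expand B ::= f R
step 3: stack=$ g R f  input=f c f g $  — match f
step 4: stack=$ g R  input=c f g $  — expand R ::= N
step 5: stack=$ g N  input=c f g $  — expand N ::= c f
step 6: stack=$ g f c  input=c f g $  — match c
step 7: stack=$ g f  input=f g $  — match f
step 8: stack=$ g  input=g $  — match g
Accept reached after 8 steps.

8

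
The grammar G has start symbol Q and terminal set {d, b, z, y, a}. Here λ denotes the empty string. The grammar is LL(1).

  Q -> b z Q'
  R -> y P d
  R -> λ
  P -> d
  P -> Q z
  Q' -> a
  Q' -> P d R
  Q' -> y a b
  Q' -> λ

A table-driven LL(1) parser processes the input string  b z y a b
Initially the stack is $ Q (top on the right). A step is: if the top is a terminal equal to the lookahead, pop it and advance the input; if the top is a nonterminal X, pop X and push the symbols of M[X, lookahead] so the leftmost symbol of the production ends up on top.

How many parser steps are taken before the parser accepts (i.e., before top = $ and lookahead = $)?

7

step 1: stack=$ Q  input=b z y a b $  — expand Q -> b z Q'
step 2: stack=$ Q' z b  input=b z y a b $  — match b
step 3: stack=$ Q' z  input=z y a b $  — match z
step 4: stack=$ Q'  input=y a b $  — expand Q' -> y a b
step 5: stack=$ b a y  input=y a b $  — match y
step 6: stack=$ b a  input=a b $  — match a
step 7: stack=$ b  input=b $  — match b
Accept reached after 7 steps.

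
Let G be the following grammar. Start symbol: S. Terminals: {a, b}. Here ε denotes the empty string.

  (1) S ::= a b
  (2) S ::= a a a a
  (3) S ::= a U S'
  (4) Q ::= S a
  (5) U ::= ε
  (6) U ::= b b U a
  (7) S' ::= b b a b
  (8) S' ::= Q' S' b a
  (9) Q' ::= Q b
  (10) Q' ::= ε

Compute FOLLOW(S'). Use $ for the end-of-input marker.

{$, a, b}

FIRST(S): from S::=a b we get {a}; from S::=a a a a we get {a}; from S::=a U S' we get {a}. So FIRST(S) = {a}.
FIRST(U): from U::=ε we get {ε}; from U::=b b U a we get {b}. So FIRST(U) = {ε, b}.
FIRST(Q): from Q::=S a we get {a}. So FIRST(Q) = {a}.
FIRST(Q'): from Q'::=Q b we get {a}; from Q'::=ε we get {ε}. So FIRST(Q') = {ε, a}.
FIRST(S'): from S'::=b b a b we get {b}; from S'::=Q' S' b a we get {a, b}. So FIRST(S') = {a, b}.
FOLLOW(S) includes $ since S is the start symbol.
FOLLOW(S): in Q::=S a, S is followed by a with FIRST {a}. Thus FOLLOW(S) = {$, a}.
FOLLOW(Q): in Q'::=Q b, Q is followed by b with FIRST {b}. Thus FOLLOW(Q) = {b}.
FOLLOW(U): in S::=a U S', U is followed by S' with FIRST {a, b}; in U::=b b U a, U is followed by a with FIRST {a}. Thus FOLLOW(U) = {a, b}.
FOLLOW(S'): in S::=a U S', the suffix after S' is empty, so FOLLOW(S') ⊇ FOLLOW(S) = {$, a}; in S'::=Q' S' b a, S' is followed by b a with FIRST {b}. Thus FOLLOW(S') = {$, a, b}.
FOLLOW(Q'): in S'::=Q' S' b a, Q' is followed by S' b a with FIRST {a, b}. Thus FOLLOW(Q') = {a, b}.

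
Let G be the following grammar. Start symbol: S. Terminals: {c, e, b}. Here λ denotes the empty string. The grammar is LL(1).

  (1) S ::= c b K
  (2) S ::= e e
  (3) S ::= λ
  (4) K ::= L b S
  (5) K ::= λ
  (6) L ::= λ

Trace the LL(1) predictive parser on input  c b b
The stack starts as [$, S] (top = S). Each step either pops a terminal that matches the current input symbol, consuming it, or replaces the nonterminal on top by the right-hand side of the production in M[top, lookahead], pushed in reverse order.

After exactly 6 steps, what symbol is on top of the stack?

S

     Stack    Input    Action
  1  $ S      c b b $  expand S ::= c b K
  2  $ K b c  c b b $  match c
  3  $ K b    b b $    match b
  4  $ K      b $      expand K ::= L b S
  5  $ S b L  b $      expand L ::= λ
  6  $ S b    b $      match b
Stack after step 6: $ S (top = S).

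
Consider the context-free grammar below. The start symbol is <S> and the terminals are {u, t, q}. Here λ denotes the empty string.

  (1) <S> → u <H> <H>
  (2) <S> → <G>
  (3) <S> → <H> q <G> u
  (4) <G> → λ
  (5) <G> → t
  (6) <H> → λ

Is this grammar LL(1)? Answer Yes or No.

Yes

FIRST(<S>) = {λ, q, t, u}
FIRST(<G>) = {λ, t}
FIRST(<H>) = {λ}
FOLLOW(<S>) = {$}
FOLLOW(<G>) = {$, u}
FOLLOW(<H>) = {$, q}
Each cell of M receives at most one production.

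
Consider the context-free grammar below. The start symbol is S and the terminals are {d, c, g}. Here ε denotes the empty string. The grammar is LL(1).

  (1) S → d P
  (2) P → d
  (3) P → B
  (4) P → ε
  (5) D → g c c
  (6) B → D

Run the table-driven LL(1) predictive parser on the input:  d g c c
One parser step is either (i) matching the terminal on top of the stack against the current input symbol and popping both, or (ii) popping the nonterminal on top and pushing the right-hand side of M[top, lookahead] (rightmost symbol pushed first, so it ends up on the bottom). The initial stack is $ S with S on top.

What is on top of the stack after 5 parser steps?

g

step 1: stack=$ S  input=d g c c $  — expand S → d P
step 2: stack=$ P d  input=d g c c $  — match d
step 3: stack=$ P  input=g c c $  — expand P → B
step 4: stack=$ B  input=g c c $  — expand B → D
step 5: stack=$ D  input=g c c $  — expand D → g c c
Stack after step 5: $ c c g (top = g).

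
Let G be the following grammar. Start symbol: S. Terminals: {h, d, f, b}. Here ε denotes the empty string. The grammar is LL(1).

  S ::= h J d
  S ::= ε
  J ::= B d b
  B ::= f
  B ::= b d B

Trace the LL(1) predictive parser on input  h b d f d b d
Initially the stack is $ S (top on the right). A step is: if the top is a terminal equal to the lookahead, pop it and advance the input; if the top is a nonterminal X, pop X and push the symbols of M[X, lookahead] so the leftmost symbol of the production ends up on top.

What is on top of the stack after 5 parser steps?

     Stack          Input            Action
  1  $ S            h b d f d b d $  expand S ::= h J d
  2  $ d J h        h b d f d b d $  match h
  3  $ d J          b d f d b d $    expand J ::= B d b
  4  $ d b d B      b d f d b d $    expand B ::= b d B
  5  $ d b d B d b  b d f d b d $    match b
Stack after step 5: $ d b d B d (top = d).

d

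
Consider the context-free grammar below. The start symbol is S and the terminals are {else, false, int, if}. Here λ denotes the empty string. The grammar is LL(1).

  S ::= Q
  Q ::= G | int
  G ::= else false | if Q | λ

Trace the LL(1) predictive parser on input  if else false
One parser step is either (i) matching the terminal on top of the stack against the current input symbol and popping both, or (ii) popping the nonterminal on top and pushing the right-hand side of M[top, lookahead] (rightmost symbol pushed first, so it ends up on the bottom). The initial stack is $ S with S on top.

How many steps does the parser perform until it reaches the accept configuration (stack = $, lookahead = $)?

step 1: stack=$ S  input=if else false $  — expand S ::= Q
step 2: stack=$ Q  input=if else false $  — expand Q ::= G
step 3: stack=$ G  input=if else false $  — expand G ::= if Q
step 4: stack=$ Q if  input=if else false $  — match if
step 5: stack=$ Q  input=else false $  — expand Q ::= G
step 6: stack=$ G  input=else false $  — expand G ::= else false
step 7: stack=$ false else  input=else false $  — match else
step 8: stack=$ false  input=false $  — match false
Accept reached after 8 steps.

8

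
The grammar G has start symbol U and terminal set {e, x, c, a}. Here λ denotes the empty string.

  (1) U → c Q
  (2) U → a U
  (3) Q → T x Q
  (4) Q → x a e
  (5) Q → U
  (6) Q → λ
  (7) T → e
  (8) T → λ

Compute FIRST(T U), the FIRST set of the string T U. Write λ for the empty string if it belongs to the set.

{a, c, e}

FIRST(U): from U→c Q we get {c}; from U→a U we get {a}. So FIRST(U) = {a, c}.
FIRST(T): from T→e we get {e}; from T→λ we get {λ}. So FIRST(T) = {λ, e}.
FIRST(Q): from Q→T x Q we get {e, x}; from Q→x a e we get {x}; from Q→U we get {a, c}; from Q→λ we get {λ}. So FIRST(Q) = {λ, a, c, e, x}.
FIRST(T U): take FIRST of each symbol in turn, carrying on past any symbol whose FIRST contains λ; result {a, c, e}.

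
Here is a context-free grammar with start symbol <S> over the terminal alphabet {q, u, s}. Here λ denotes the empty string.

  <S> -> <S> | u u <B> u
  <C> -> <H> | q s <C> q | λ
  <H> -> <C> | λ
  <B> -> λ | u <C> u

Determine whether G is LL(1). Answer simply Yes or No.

No

FIRST(<S>) = {u}
FIRST(<C>) = {λ, q}
FIRST(<H>) = {λ, q}
FIRST(<B>) = {λ, u}
FOLLOW(<S>) = {$}
FOLLOW(<C>) = {q, u}
FOLLOW(<H>) = {q, u}
FOLLOW(<B>) = {u}
Cell M[<B>, u] receives both <B> -> λ and <B> -> u <C> u — the grammar is not LL(1).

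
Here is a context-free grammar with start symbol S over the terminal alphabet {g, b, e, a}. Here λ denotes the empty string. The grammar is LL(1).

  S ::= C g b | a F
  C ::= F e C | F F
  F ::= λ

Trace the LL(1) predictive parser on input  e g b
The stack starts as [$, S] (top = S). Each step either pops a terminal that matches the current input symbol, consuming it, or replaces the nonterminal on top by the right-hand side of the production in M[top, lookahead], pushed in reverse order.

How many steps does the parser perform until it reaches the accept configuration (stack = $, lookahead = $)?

9

     Stack        Input    Action
  1  $ S          e g b $  expand S ::= C g b
  2  $ b g C      e g b $  expand C ::= F e C
  3  $ b g C e F  e g b $  expand F ::= λ
  4  $ b g C e    e g b $  match e
  5  $ b g C      g b $    expand C ::= F F
  6  $ b g F F    g b $    expand F ::= λ
  7  $ b g F      g b $    expand F ::= λ
  8  $ b g        g b $    match g
  9  $ b          b $      match b
Accept reached after 9 steps.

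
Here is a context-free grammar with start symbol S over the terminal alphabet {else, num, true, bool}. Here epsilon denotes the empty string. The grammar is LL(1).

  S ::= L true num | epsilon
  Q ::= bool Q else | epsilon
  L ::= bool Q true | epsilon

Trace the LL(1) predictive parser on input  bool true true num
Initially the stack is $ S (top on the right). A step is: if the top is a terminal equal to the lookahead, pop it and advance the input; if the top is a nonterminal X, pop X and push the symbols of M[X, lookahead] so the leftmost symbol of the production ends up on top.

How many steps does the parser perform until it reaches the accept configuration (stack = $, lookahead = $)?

7

step 1: stack=$ S  input=bool true true num $  — expand S ::= L true num
step 2: stack=$ num true L  input=bool true true num $  — expand L ::= bool Q true
step 3: stack=$ num true true Q bool  input=bool true true num $  — match bool
step 4: stack=$ num true true Q  input=true true num $  — expand Q ::= epsilon
step 5: stack=$ num true true  input=true true num $  — match true
step 6: stack=$ num true  input=true num $  — match true
step 7: stack=$ num  input=num $  — match num
Accept reached after 7 steps.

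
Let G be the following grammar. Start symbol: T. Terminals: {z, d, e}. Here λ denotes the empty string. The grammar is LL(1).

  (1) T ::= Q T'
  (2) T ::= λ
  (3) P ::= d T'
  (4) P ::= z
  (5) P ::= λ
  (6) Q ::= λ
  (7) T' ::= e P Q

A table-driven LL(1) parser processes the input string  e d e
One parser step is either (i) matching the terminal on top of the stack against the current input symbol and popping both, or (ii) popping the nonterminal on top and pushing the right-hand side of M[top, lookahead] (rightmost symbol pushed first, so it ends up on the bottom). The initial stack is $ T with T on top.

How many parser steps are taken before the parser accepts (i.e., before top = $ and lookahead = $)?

11

step 1: stack=$ T  input=e d e $  — expand T ::= Q T'
step 2: stack=$ T' Q  input=e d e $  — expand Q ::= λ
step 3: stack=$ T'  input=e d e $  — expand T' ::= e P Q
step 4: stack=$ Q P e  input=e d e $  — match e
step 5: stack=$ Q P  input=d e $  — expand P ::= d T'
step 6: stack=$ Q T' d  input=d e $  — match d
step 7: stack=$ Q T'  input=e $  — expand T' ::= e P Q
step 8: stack=$ Q Q P e  input=e $  — match e
step 9: stack=$ Q Q P  input=$  — expand P ::= λ
step 10: stack=$ Q Q  input=$  — expand Q ::= λ
step 11: stack=$ Q  input=$  — expand Q ::= λ
Accept reached after 11 steps.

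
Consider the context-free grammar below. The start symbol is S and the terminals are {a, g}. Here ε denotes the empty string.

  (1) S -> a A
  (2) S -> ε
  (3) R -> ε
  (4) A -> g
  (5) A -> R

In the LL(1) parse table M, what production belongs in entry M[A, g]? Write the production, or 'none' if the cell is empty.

A -> g

FIRST(S): from S->a A we get {a}; from S->ε we get {ε}. So FIRST(S) = {ε, a}.
FIRST(R): from R->ε we get {ε}. So FIRST(R) = {ε}.
FIRST(A): from A->g we get {g}; from A->R we get {ε}. So FIRST(A) = {ε, g}.
FOLLOW(S) includes $ since S is the start symbol.
FOLLOW(S): S appears on no right-hand side. Thus FOLLOW(S) = {$}.
FOLLOW(A): in S->a A, the suffix after A is empty, so FOLLOW(A) ⊇ FOLLOW(S) = {$}. Thus FOLLOW(A) = {$}.
For A -> g: FIRST(g) = {g}, so it goes in M[A, t] for t ∈ {g}.
For A -> R: FIRST(R) = {ε}, so it goes in M[A, t] for t ∈ {}; since ε ∈ FIRST, also for every t ∈ FOLLOW(A) = {$}.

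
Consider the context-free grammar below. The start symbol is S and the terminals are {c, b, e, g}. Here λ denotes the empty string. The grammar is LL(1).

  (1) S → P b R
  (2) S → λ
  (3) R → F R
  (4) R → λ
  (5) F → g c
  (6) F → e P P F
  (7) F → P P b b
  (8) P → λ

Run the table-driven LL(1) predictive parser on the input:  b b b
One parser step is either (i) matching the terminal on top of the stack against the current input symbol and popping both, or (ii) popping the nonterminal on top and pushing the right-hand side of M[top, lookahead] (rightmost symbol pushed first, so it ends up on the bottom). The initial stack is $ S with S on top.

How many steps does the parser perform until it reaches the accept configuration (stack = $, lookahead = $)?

10

step 1: stack=$ S  input=b b b $  — expand S → P b R
step 2: stack=$ R b P  input=b b b $  — expand P → λ
step 3: stack=$ R b  input=b b b $  — match b
step 4: stack=$ R  input=b b $  — expand R → F R
step 5: stack=$ R F  input=b b $  — expand F → P P b b
step 6: stack=$ R b b P P  input=b b $  — expand P → λ
step 7: stack=$ R b b P  input=b b $  — expand P → λ
step 8: stack=$ R b b  input=b b $  — match b
step 9: stack=$ R b  input=b $  — match b
step 10: stack=$ R  input=$  — expand R → λ
Accept reached after 10 steps.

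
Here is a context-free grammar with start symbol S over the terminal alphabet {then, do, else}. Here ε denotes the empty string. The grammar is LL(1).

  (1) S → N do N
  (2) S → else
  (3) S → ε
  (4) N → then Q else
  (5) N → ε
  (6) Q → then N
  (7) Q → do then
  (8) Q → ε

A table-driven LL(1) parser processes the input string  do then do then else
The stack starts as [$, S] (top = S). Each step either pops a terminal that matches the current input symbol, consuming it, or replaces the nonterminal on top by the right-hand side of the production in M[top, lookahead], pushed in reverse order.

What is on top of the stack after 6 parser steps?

do

     Stack          Input                   Action
  1  $ S            do then do then else $  expand S → N do N
  2  $ N do N       do then do then else $  expand N → ε
  3  $ N do         do then do then else $  match do
  4  $ N            then do then else $     expand N → then Q else
  5  $ else Q then  then do then else $     match then
  6  $ else Q       do then else $          expand Q → do then
Stack after step 6: $ else then do (top = do).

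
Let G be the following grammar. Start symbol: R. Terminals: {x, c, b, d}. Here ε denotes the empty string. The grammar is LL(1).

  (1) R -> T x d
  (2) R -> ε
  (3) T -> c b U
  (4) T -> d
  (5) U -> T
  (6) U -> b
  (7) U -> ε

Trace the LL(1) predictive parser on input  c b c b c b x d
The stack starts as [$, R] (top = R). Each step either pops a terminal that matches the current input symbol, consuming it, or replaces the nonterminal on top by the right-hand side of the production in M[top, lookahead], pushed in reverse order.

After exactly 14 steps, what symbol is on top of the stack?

      Stack        Input              Action
   1  $ R          c b c b c b x d $  expand R -> T x d
   2  $ d x T      c b c b c b x d $  expand T -> c b U
   3  $ d x U b c  c b c b c b x d $  match c
   4  $ d x U b    b c b c b x d $    match b
   5  $ d x U      c b c b x d $      expand U -> T
   6  $ d x T      c b c b x d $      expand T -> c b U
   7  $ d x U b c  c b c b x d $      match c
   8  $ d x U b    b c b x d $        match b
   9  $ d x U      c b x d $          expand U -> T
  10  $ d x T      c b x d $          expand T -> c b U
  11  $ d x U b c  c b x d $          match c
  12  $ d x U b    b x d $            match b
  13  $ d x U      x d $              expand U -> ε
  14  $ d x        x d $              match x
Stack after step 14: $ d (top = d).

d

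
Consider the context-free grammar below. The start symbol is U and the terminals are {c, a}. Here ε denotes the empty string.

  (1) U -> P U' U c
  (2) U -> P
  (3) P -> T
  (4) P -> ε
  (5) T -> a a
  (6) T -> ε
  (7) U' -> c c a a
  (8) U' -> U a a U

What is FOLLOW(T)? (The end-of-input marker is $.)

{$, a, c}

FIRST(T): from T->a a we get {a}; from T->ε we get {ε}. So FIRST(T) = {ε, a}.
FIRST(P): from P->T we get {ε, a}; from P->ε we get {ε}. So FIRST(P) = {ε, a}.
FIRST(U): from U->P U' U c we get {a, c}; from U->P we get {ε, a}. So FIRST(U) = {ε, a, c}.
FIRST(U'): from U'->c c a a we get {c}; from U'->U a a U we get {a, c}. So FIRST(U') = {a, c}.
FOLLOW(U) includes $ since U is the start symbol.
FOLLOW(U'): in U->P U' U c, U' is followed by U c with FIRST {a, c}. Thus FOLLOW(U') = {a, c}.
FOLLOW(U): in U->P U' U c, U is followed by c with FIRST {c}; in U'->U a a U (occurrence 1), U is followed by a a U with FIRST {a}; in U'->U a a U (occurrence 2), the suffix after U is empty, so FOLLOW(U) ⊇ FOLLOW(U') = {a, c}. Thus FOLLOW(U) = {$, a, c}.
FOLLOW(P): in U->P U' U c, P is followed by U' U c with FIRST {a, c}; in U->P, the suffix after P is empty, so FOLLOW(P) ⊇ FOLLOW(U) = {$, a, c}. Thus FOLLOW(P) = {$, a, c}.
FOLLOW(T): in P->T, the suffix after T is empty, so FOLLOW(T) ⊇ FOLLOW(P) = {$, a, c}. Thus FOLLOW(T) = {$, a, c}.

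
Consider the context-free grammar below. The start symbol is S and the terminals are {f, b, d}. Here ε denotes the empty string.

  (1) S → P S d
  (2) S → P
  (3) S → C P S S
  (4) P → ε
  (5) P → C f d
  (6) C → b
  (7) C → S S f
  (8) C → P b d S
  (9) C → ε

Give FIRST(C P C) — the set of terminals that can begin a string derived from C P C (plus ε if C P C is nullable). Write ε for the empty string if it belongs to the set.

FIRST(S) = {ε, b, d, f}  (via P S d, P, C P S S)
FIRST(P) = {ε, b, d, f}  (via C f d)
FIRST(C) = {ε, b, d, f}  (via S S f, P b d S)
FIRST(C P C): take FIRST of each symbol in turn, carrying on past any symbol whose FIRST contains ε; result {ε, b, d, f}.

{ε, b, d, f}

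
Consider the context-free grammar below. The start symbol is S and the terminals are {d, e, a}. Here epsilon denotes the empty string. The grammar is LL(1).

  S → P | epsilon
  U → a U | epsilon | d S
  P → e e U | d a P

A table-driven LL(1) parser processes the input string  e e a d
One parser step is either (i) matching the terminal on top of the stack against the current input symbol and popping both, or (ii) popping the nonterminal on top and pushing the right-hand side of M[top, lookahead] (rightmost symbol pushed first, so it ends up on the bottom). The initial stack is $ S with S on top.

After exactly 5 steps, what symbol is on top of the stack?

     Stack    Input      Action
  1  $ S      e e a d $  expand S → P
  2  $ P      e e a d $  expand P → e e U
  3  $ U e e  e e a d $  match e
  4  $ U e    e a d $    match e
  5  $ U      a d $      expand U → a U
Stack after step 5: $ U a (top = a).

a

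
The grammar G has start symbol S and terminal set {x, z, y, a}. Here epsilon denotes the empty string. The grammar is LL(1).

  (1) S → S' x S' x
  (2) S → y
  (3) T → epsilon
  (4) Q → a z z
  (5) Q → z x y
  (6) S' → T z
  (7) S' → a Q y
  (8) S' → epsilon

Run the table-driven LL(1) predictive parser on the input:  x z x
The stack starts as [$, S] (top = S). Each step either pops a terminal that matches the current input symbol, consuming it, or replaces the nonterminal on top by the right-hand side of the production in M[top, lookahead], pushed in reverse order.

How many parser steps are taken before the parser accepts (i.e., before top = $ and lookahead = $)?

     Stack        Input    Action
  1  $ S          x z x $  expand S → S' x S' x
  2  $ x S' x S'  x z x $  expand S' → epsilon
  3  $ x S' x     x z x $  match x
  4  $ x S'       z x $    expand S' → T z
  5  $ x z T      z x $    expand T → epsilon
  6  $ x z        z x $    match z
  7  $ x          x $      match x
Accept reached after 7 steps.

7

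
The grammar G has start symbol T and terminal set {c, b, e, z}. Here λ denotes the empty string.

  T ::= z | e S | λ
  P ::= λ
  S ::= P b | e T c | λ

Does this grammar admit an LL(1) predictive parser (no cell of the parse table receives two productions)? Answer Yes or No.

Yes

FIRST(T) = {λ, e, z}
FIRST(P) = {λ}
FIRST(S) = {λ, b, e}
FOLLOW(T) = {$, c}
FOLLOW(P) = {b}
FOLLOW(S) = {$, c}
Each cell of M receives at most one production.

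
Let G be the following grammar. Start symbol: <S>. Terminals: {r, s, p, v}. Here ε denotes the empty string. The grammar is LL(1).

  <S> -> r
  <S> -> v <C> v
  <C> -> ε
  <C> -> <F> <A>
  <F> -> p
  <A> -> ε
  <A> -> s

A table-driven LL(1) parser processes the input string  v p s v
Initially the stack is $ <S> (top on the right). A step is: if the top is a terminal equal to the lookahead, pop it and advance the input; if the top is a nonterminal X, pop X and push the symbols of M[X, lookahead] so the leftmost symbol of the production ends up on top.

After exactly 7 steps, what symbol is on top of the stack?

     Stack        Input      Action
  1  $ <S>        v p s v $  expand <S> -> v <C> v
  2  $ v <C> v    v p s v $  match v
  3  $ v <C>      p s v $    expand <C> -> <F> <A>
  4  $ v <A> <F>  p s v $    expand <F> -> p
  5  $ v <A> p    p s v $    match p
  6  $ v <A>      s v $      expand <A> -> s
  7  $ v s        s v $      match s
Stack after step 7: $ v (top = v).

v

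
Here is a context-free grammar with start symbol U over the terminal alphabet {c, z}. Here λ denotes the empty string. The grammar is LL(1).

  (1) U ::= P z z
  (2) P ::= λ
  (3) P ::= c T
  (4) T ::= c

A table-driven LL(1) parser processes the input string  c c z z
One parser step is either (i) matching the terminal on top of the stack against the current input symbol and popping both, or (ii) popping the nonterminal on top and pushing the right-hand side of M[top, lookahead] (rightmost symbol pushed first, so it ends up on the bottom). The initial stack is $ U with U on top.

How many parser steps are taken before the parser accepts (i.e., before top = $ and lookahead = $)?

7

     Stack      Input      Action
  1  $ U        c c z z $  expand U ::= P z z
  2  $ z z P    c c z z $  expand P ::= c T
  3  $ z z T c  c c z z $  match c
  4  $ z z T    c z z $    expand T ::= c
  5  $ z z c    c z z $    match c
  6  $ z z      z z $      match z
  7  $ z        z $        match z
Accept reached after 7 steps.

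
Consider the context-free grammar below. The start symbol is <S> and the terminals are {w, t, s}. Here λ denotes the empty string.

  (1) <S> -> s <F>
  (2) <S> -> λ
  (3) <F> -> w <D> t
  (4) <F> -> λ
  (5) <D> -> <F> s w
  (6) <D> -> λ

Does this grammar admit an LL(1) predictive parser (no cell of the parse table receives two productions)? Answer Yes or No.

Yes

FIRST(<S>) = {λ, s}
FIRST(<F>) = {λ, w}
FIRST(<D>) = {λ, s, w}
FOLLOW(<S>) = {$}
FOLLOW(<F>) = {$, s}
FOLLOW(<D>) = {t}
Each cell of M receives at most one production.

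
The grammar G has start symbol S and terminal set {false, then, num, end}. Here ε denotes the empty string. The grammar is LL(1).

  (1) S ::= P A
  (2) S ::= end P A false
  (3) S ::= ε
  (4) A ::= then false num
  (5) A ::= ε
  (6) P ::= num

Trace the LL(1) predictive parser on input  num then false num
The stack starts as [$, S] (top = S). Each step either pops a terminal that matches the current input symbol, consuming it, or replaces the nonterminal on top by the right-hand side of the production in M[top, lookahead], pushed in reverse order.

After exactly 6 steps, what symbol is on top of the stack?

     Stack             Input                 Action
  1  $ S               num then false num $  expand S ::= P A
  2  $ A P             num then false num $  expand P ::= num
  3  $ A num           num then false num $  match num
  4  $ A               then false num $      expand A ::= then false num
  5  $ num false then  then false num $      match then
  6  $ num false       false num $           match false
Stack after step 6: $ num (top = num).

num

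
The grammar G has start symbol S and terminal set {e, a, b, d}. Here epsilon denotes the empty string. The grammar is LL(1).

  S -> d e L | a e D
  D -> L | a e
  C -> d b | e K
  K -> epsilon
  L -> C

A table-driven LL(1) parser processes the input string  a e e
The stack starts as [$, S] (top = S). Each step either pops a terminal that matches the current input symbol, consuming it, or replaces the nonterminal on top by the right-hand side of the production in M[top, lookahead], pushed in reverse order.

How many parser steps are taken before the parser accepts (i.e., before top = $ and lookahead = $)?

     Stack    Input    Action
  1  $ S      a e e $  expand S -> a e D
  2  $ D e a  a e e $  match a
  3  $ D e    e e $    match e
  4  $ D      e $      expand D -> L
  5  $ L      e $      expand L -> C
  6  $ C      e $      expand C -> e K
  7  $ K e    e $      match e
  8  $ K      $        expand K -> epsilon
Accept reached after 8 steps.

8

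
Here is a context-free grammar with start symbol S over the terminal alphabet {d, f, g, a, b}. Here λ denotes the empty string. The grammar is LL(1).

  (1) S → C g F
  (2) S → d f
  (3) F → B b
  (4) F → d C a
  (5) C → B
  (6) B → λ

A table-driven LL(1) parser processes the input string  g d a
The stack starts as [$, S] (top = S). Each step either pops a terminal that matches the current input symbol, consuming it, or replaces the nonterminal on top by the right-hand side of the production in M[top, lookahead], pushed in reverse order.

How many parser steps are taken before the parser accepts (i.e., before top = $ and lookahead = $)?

step 1: stack=$ S  input=g d a $  — expand S → C g F
step 2: stack=$ F g C  input=g d a $  — expand C → B
step 3: stack=$ F g B  input=g d a $  — expand B → λ
step 4: stack=$ F g  input=g d a $  — match g
step 5: stack=$ F  input=d a $  — expand F → d C a
step 6: stack=$ a C d  input=d a $  — match d
step 7: stack=$ a C  input=a $  — expand C → B
step 8: stack=$ a B  input=a $  — expand B → λ
step 9: stack=$ a  input=a $  — match a
Accept reached after 9 steps.

9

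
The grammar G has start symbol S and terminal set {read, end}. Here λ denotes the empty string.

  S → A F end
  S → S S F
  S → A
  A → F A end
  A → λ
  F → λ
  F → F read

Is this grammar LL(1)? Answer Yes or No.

No

FIRST(S) = {λ, end, read}
FIRST(A) = {λ, end, read}
FIRST(F) = {λ, read}
FOLLOW(S) = {$, end, read}
FOLLOW(A) = {$, end, read}
FOLLOW(F) = {$, end, read}
Cell M[A, end] receives both A → F A end and A → λ — the grammar is not LL(1).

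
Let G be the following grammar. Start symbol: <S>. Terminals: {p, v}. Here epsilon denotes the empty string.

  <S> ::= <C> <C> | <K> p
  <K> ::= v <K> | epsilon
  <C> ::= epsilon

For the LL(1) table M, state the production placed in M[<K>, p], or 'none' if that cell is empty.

<K> ::= epsilon

FIRST(<K>): from <K>::=v <K> we get {v}; from <K>::=epsilon we get {epsilon}. So FIRST(<K>) = {epsilon, v}.
FIRST(<C>): from <C>::=epsilon we get {epsilon}. So FIRST(<C>) = {epsilon}.
FIRST(<S>): from <S>::=<C> <C> we get {epsilon}; from <S>::=<K> p we get {p, v}. So FIRST(<S>) = {epsilon, p, v}.
FOLLOW(<S>) includes $ since <S> is the start symbol.
FOLLOW(<K>): in <S>::=<K> p, <K> is followed by p with FIRST {p}; in <K>::=v <K>, the suffix after <K> is empty (adds nothing new). Thus FOLLOW(<K>) = {p}.
For <K> ::= v <K>: FIRST(v <K>) = {v}, so it goes in M[<K>, t] for t ∈ {v}.
For <K> ::= epsilon: FIRST(epsilon) = {epsilon}, so it goes in M[<K>, t] for t ∈ {}; since epsilon ∈ FIRST, also for every t ∈ FOLLOW(<K>) = {p}.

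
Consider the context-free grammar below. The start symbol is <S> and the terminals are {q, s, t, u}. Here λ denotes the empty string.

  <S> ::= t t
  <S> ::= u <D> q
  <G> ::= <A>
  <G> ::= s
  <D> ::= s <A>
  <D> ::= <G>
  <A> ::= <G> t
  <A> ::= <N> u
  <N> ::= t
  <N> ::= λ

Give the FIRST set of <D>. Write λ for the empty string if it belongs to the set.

FIRST(<S>): from <S>::=t t we get {t}; from <S>::=u <D> q we get {u}. So FIRST(<S>) = {t, u}.
FIRST(<N>): from <N>::=t we get {t}; from <N>::=λ we get {λ}. So FIRST(<N>) = {λ, t}.
FIRST(<G>): from <G>::=<A> we get {s, t, u}; from <G>::=s we get {s}. So FIRST(<G>) = {s, t, u}.
FIRST(<D>): from <D>::=s <A> we get {s}; from <D>::=<G> we get {s, t, u}. So FIRST(<D>) = {s, t, u}.
FIRST(<A>): from <A>::=<G> t we get {s, t, u}; from <A>::=<N> u we get {t, u}. So FIRST(<A>) = {s, t, u}.

{s, t, u}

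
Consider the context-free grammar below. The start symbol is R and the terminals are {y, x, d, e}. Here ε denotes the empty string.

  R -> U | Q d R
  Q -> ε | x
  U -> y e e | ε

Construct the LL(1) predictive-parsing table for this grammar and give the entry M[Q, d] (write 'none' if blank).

Q -> ε

FIRST(Q) = {ε, x}
FIRST(U) = {ε, y}
FIRST(R) = {ε, d, x, y}  (via U, Q d R)
FOLLOW(R) includes $ since R is the start symbol.
FOLLOW(Q): in R->Q d R, Q is followed by d R with FIRST {d}. Thus FOLLOW(Q) = {d}.
For Q -> ε: FIRST(ε) = {ε}, so it goes in M[Q, t] for t ∈ {}; since ε ∈ FIRST, also for every t ∈ FOLLOW(Q) = {d}.
For Q -> x: FIRST(x) = {x}, so it goes in M[Q, t] for t ∈ {x}.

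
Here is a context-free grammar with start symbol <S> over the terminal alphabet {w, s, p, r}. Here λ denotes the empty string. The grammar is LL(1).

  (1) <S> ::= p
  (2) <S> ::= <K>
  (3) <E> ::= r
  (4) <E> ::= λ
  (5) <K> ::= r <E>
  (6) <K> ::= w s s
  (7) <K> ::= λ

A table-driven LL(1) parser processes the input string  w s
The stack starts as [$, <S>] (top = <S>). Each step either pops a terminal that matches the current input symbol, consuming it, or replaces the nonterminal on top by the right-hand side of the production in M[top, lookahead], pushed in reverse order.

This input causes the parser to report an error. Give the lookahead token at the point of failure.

$

step 1: stack=$ <S>  input=w s $  — expand <S> ::= <K>
step 2: stack=$ <K>  input=w s $  — expand <K> ::= w s s
step 3: stack=$ s s w  input=w s $  — match w
step 4: stack=$ s s  input=s $  — match s
step 5: stack=$ s  input=$  — error: top is terminal s but lookahead is $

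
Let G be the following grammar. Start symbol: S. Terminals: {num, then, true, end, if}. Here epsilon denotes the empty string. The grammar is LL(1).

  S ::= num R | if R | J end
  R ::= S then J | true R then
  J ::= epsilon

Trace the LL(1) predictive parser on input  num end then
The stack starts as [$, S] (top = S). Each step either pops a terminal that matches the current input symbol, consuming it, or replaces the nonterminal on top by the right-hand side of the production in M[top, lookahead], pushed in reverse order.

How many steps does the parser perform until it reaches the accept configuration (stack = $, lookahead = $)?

8

step 1: stack=$ S  input=num end then $  — expand S ::= num R
step 2: stack=$ R num  input=num end then $  — match num
step 3: stack=$ R  input=end then $  — expand R ::= S then J
step 4: stack=$ J then S  input=end then $  — expand S ::= J end
step 5: stack=$ J then end J  input=end then $  — expand J ::= epsilon
step 6: stack=$ J then end  input=end then $  — match end
step 7: stack=$ J then  input=then $  — match then
step 8: stack=$ J  input=$  — expand J ::= epsilon
Accept reached after 8 steps.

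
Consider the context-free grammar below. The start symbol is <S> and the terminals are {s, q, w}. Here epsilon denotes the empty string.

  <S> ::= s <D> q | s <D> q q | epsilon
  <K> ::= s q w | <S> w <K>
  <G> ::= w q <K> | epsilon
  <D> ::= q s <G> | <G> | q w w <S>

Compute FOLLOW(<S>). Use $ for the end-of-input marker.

{$, q, w}

FIRST(<S>): from <S>::=s <D> q we get {s}; from <S>::=s <D> q q we get {s}; from <S>::=epsilon we get {epsilon}. So FIRST(<S>) = {epsilon, s}.
FIRST(<G>): from <G>::=w q <K> we get {w}; from <G>::=epsilon we get {epsilon}. So FIRST(<G>) = {epsilon, w}.
FIRST(<K>): from <K>::=s q w we get {s}; from <K>::=<S> w <K> we get {s, w}. So FIRST(<K>) = {s, w}.
FIRST(<D>): from <D>::=q s <G> we get {q}; from <D>::=<G> we get {epsilon, w}; from <D>::=q w w <S> we get {q}. So FIRST(<D>) = {epsilon, q, w}.
FOLLOW(<S>) includes $ since <S> is the start symbol.
FOLLOW(<D>): in <S>::=s <D> q, <D> is followed by q with FIRST {q}; in <S>::=s <D> q q, <D> is followed by q q with FIRST {q}. Thus FOLLOW(<D>) = {q}.
FOLLOW(<S>): in <K>::=<S> w <K>, <S> is followed by w <K> with FIRST {w}; in <D>::=q w w <S>, the suffix after <S> is empty, so FOLLOW(<S>) ⊇ FOLLOW(<D>) = {q}. Thus FOLLOW(<S>) = {$, q, w}.
FOLLOW(<G>): in <D>::=q s <G>, the suffix after <G> is empty, so FOLLOW(<G>) ⊇ FOLLOW(<D>) = {q}; in <D>::=<G>, the suffix after <G> is empty, so FOLLOW(<G>) ⊇ FOLLOW(<D>) = {q}. Thus FOLLOW(<G>) = {q}.
FOLLOW(<K>): in <K>::=<S> w <K>, the suffix after <K> is empty (adds nothing new); in <G>::=w q <K>, the suffix after <K> is empty, so FOLLOW(<K>) ⊇ FOLLOW(<G>) = {q}. Thus FOLLOW(<K>) = {q}.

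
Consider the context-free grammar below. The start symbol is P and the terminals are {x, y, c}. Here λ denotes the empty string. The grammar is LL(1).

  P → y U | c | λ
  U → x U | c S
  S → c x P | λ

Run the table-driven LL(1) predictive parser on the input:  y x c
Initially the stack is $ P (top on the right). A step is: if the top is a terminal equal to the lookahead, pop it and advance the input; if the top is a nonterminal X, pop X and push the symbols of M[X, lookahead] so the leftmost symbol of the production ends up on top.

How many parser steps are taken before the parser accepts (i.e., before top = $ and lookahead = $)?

     Stack  Input    Action
  1  $ P    y x c $  expand P → y U
  2  $ U y  y x c $  match y
  3  $ U    x c $    expand U → x U
  4  $ U x  x c $    match x
  5  $ U    c $      expand U → c S
  6  $ S c  c $      match c
  7  $ S    $        expand S → λ
Accept reached after 7 steps.

7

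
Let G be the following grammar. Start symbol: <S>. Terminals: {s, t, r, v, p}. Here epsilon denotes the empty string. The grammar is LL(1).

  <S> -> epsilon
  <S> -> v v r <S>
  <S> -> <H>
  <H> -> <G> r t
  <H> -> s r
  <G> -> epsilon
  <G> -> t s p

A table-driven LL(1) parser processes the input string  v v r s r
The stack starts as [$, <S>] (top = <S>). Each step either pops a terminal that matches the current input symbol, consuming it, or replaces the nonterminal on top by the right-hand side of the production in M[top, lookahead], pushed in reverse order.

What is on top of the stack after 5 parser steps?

step 1: stack=$ <S>  input=v v r s r $  — expand <S> -> v v r <S>
step 2: stack=$ <S> r v v  input=v v r s r $  — match v
step 3: stack=$ <S> r v  input=v r s r $  — match v
step 4: stack=$ <S> r  input=r s r $  — match r
step 5: stack=$ <S>  input=s r $  — expand <S> -> <H>
Stack after step 5: $ <H> (top = <H>).

<H>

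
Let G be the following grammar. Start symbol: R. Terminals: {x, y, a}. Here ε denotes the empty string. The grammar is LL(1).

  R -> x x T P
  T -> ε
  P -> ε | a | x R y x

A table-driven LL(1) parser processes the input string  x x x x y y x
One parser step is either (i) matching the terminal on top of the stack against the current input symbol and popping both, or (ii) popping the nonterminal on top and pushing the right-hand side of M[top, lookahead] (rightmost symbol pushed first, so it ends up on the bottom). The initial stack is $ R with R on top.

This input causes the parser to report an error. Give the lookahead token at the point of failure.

     Stack          Input            Action
  1  $ R            x x x x y y x $  expand R -> x x T P
  2  $ P T x x      x x x x y y x $  match x
  3  $ P T x        x x x y y x $    match x
  4  $ P T          x x y y x $      expand T -> ε
  5  $ P            x x y y x $      expand P -> x R y x
  6  $ x y R x      x x y y x $      match x
  7  $ x y R        x y y x $        expand R -> x x T P
  8  $ x y P T x x  x y y x $        match x
  9  $ x y P T x    y y x $          error: top is terminal x but lookahead is y

y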